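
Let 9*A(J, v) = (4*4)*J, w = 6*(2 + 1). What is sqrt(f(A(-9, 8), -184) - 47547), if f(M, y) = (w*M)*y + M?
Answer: sqrt(5429) ≈ 73.682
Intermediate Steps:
w = 18 (w = 6*3 = 18)
A(J, v) = 16*J/9 (A(J, v) = ((4*4)*J)/9 = (16*J)/9 = 16*J/9)
f(M, y) = M + 18*M*y (f(M, y) = (18*M)*y + M = 18*M*y + M = M + 18*M*y)
sqrt(f(A(-9, 8), -184) - 47547) = sqrt(((16/9)*(-9))*(1 + 18*(-184)) - 47547) = sqrt(-16*(1 - 3312) - 47547) = sqrt(-16*(-3311) - 47547) = sqrt(52976 - 47547) = sqrt(5429)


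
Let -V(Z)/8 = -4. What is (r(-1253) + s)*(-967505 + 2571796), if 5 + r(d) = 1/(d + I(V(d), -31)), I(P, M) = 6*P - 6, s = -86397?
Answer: -147901087302085/1067 ≈ -1.3861e+11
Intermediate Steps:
V(Z) = 32 (V(Z) = -8*(-4) = 32)
I(P, M) = -6 + 6*P
r(d) = -5 + 1/(186 + d) (r(d) = -5 + 1/(d + (-6 + 6*32)) = -5 + 1/(d + (-6 + 192)) = -5 + 1/(d + 186) = -5 + 1/(186 + d))
(r(-1253) + s)*(-967505 + 2571796) = ((-929 - 5*(-1253))/(186 - 1253) - 86397)*(-967505 + 2571796) = ((-929 + 6265)/(-1067) - 86397)*1604291 = (-1/1067*5336 - 86397)*1604291 = (-5336/1067 - 86397)*1604291 = -92190935/1067*1604291 = -147901087302085/1067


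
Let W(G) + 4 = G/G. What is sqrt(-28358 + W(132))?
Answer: I*sqrt(28361) ≈ 168.41*I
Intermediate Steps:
W(G) = -3 (W(G) = -4 + G/G = -4 + 1 = -3)
sqrt(-28358 + W(132)) = sqrt(-28358 - 3) = sqrt(-28361) = I*sqrt(28361)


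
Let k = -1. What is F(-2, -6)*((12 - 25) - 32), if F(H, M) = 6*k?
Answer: 270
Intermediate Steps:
F(H, M) = -6 (F(H, M) = 6*(-1) = -6)
F(-2, -6)*((12 - 25) - 32) = -6*((12 - 25) - 32) = -6*(-13 - 32) = -6*(-45) = 270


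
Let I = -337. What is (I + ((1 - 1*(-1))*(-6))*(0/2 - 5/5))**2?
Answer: 105625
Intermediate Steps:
(I + ((1 - 1*(-1))*(-6))*(0/2 - 5/5))**2 = (-337 + ((1 - 1*(-1))*(-6))*(0/2 - 5/5))**2 = (-337 + ((1 + 1)*(-6))*(0*(1/2) - 5*1/5))**2 = (-337 + (2*(-6))*(0 - 1))**2 = (-337 - 12*(-1))**2 = (-337 + 12)**2 = (-325)**2 = 105625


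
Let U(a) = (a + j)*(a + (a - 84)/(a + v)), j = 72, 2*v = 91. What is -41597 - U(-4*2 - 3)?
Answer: -2812304/69 ≈ -40758.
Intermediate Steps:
v = 91/2 (v = (1/2)*91 = 91/2 ≈ 45.500)
U(a) = (72 + a)*(a + (-84 + a)/(91/2 + a)) (U(a) = (a + 72)*(a + (a - 84)/(a + 91/2)) = (72 + a)*(a + (-84 + a)/(91/2 + a)))
-41597 - U(-4*2 - 3) = -41597 - (-12096 + 2*(-4*2 - 3)**3 + 237*(-4*2 - 3)**2 + 6528*(-4*2 - 3))/(91 + 2*(-4*2 - 3)) = -41597 - (-12096 + 2*(-8 - 3)**3 + 237*(-8 - 3)**2 + 6528*(-8 - 3))/(91 + 2*(-8 - 3)) = -41597 - (-12096 + 2*(-11)**3 + 237*(-11)**2 + 6528*(-11))/(91 + 2*(-11)) = -41597 - (-12096 + 2*(-1331) + 237*121 - 71808)/(91 - 22) = -41597 - (-12096 - 2662 + 28677 - 71808)/69 = -41597 - (-57889)/69 = -41597 - 1*(-57889/69) = -41597 + 57889/69 = -2812304/69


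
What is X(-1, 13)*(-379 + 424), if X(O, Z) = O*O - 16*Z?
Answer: -9315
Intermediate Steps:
X(O, Z) = O**2 - 16*Z
X(-1, 13)*(-379 + 424) = ((-1)**2 - 16*13)*(-379 + 424) = (1 - 208)*45 = -207*45 = -9315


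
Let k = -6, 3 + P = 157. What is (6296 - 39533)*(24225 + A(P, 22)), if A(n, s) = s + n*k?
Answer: -775186551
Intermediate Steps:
P = 154 (P = -3 + 157 = 154)
A(n, s) = s - 6*n (A(n, s) = s + n*(-6) = s - 6*n)
(6296 - 39533)*(24225 + A(P, 22)) = (6296 - 39533)*(24225 + (22 - 6*154)) = -33237*(24225 + (22 - 924)) = -33237*(24225 - 902) = -33237*23323 = -775186551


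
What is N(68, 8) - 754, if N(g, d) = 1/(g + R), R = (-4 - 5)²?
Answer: -112345/149 ≈ -753.99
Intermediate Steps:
R = 81 (R = (-9)² = 81)
N(g, d) = 1/(81 + g) (N(g, d) = 1/(g + 81) = 1/(81 + g))
N(68, 8) - 754 = 1/(81 + 68) - 754 = 1/149 - 754 = -112345/149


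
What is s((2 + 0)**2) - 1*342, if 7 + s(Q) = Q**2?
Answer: -333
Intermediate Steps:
s(Q) = -7 + Q**2
s((2 + 0)**2) - 1*342 = (-7 + ((2 + 0)**2)**2) - 1*342 = (-7 + (2**2)**2) - 342 = (-7 + 4**2) - 342 = (-7 + 16) - 342 = 9 - 342 = -333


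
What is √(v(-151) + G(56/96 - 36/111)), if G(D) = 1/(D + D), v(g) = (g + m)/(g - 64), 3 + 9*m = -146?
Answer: √596357110/14835 ≈ 1.6461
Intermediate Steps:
m = -149/9 (m = -⅓ + (⅑)*(-146) = -⅓ - 146/9 = -149/9 ≈ -16.556)
v(g) = (-149/9 + g)/(-64 + g) (v(g) = (g - 149/9)/(g - 64) = (-149/9 + g)/(-64 + g))
G(D) = 1/(2*D)
√(v(-151) + G(56/96 - 36/111)) = √((-149/9 - 151)/(-64 - 151) + 1/(2*(56/96 - 36/111))) = √(-1508/9/(-215) + 1/(2*(56*(1/96) - 36*1/111))) = √(-1/215*(-1508/9) + 1/(2*(7/12 - 12/37))) = √(1508/1935 + 1/(2*(115/444))) = √(1508/1935 + (½)*(444/115)) = √(1508/1935 + 222/115) = √(120598/44505) = √596357110/14835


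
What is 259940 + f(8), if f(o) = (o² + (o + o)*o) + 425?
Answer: 260557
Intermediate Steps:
f(o) = 425 + 3*o² (f(o) = (o² + (2*o)*o) + 425 = (o² + 2*o²) + 425 = 3*o² + 425 = 425 + 3*o²)
259940 + f(8) = 259940 + (425 + 3*8²) = 259940 + (425 + 3*64) = 259940 + (425 + 192) = 259940 + 617 = 260557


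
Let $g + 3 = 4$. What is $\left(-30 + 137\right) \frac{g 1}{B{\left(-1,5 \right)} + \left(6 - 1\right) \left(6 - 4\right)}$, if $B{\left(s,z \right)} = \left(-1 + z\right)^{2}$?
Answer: $\frac{107}{26} \approx 4.1154$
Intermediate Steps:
$g = 1$ ($g = -3 + 4 = 1$)
$\left(-30 + 137\right) \frac{g 1}{B{\left(-1,5 \right)} + \left(6 - 1\right) \left(6 - 4\right)} = \left(-30 + 137\right) \frac{1 \cdot 1}{\left(-1 + 5\right)^{2} + \left(6 - 1\right) \left(6 - 4\right)} = 107 \cdot 1 \frac{1}{4^{2} + 5 \cdot 2} = 107 \cdot 1 \frac{1}{16 + 10} = 107 \cdot 1 \cdot \frac{1}{26} = 107 \cdot \frac{1}{26} = \frac{107}{26}$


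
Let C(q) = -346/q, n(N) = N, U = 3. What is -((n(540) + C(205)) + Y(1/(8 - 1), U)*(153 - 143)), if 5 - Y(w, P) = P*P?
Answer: -102154/205 ≈ -498.31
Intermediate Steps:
Y(w, P) = 5 - P² (Y(w, P) = 5 - P*P = 5 - P²)
-((n(540) + C(205)) + Y(1/(8 - 1), U)*(153 - 143)) = -((540 - 346/205) + (5 - 1*3²)*(153 - 143)) = -((540 - 346*1/205) + (5 - 1*9)*10) = -((540 - 346/205) + (5 - 9)*10) = -(110354/205 - 4*10) = -(110354/205 - 40) = -1*102154/205 = -102154/205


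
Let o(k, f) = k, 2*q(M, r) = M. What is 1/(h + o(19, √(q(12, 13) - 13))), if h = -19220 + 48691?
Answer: 1/29490 ≈ 3.3910e-5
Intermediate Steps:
q(M, r) = M/2
h = 29471
1/(h + o(19, √(q(12, 13) - 13))) = 1/(29471 + 19) = 1/29490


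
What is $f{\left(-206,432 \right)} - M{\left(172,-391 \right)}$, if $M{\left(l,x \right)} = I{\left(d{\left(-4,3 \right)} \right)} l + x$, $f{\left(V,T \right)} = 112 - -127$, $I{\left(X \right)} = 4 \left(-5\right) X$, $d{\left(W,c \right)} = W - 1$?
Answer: $-16570$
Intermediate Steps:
$d{\left(W,c \right)} = -1 + W$ ($d{\left(W,c \right)} = W - 1 = -1 + W$)
$I{\left(X \right)} = - 20 X$
$f{\left(V,T \right)} = 239$ ($f{\left(V,T \right)} = 112 + 127 = 239$)
$M{\left(l,x \right)} = x + 100 l$ ($M{\left(l,x \right)} = - 20 \left(-1 - 4\right) l + x = \left(-20\right) \left(-5\right) l + x = 100 l + x = x + 100 l$)
$f{\left(-206,432 \right)} - M{\left(172,-391 \right)} = 239 - \left(-391 + 100 \cdot 172\right) = 239 - \left(-391 + 17200\right) = 239 - 16809 = -16570$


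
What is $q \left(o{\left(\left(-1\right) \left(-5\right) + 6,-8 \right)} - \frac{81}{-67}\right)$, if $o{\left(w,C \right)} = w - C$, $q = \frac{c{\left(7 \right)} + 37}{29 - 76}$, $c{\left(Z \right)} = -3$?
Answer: $- \frac{46036}{3149} \approx -14.619$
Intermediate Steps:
$q = - \frac{34}{47}$ ($q = \frac{-3 + 37}{29 - 76} = \frac{34}{-47} = 34 \left(- \frac{1}{47}\right) = - \frac{34}{47} \approx -0.7234$)
$q \left(o{\left(\left(-1\right) \left(-5\right) + 6,-8 \right)} - \frac{81}{-67}\right) = - \frac{34 \left(\left(\left(\left(-1\right) \left(-5\right) + 6\right) - -8\right) - \frac{81}{-67}\right)}{47} = - \frac{34 \left(\left(\left(5 + 6\right) + 8\right) - - \frac{81}{67}\right)}{47} = - \frac{34 \left(\left(11 + 8\right) + \frac{81}{67}\right)}{47} = - \frac{34 \left(19 + \frac{81}{67}\right)}{47} = \left(- \frac{34}{47}\right) \frac{1354}{67} = - \frac{46036}{3149}$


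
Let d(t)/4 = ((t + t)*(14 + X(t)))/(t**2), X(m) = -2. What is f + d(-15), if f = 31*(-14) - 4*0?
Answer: -2202/5 ≈ -440.40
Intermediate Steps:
f = -434 (f = -434 + 0 = -434)
d(t) = 96/t (d(t) = 4*(((t + t)*(14 - 2))/(t**2)) = 4*(((2*t)*12)/t**2) = 4*((24*t)/t**2) = 4*(24/t) = 96/t)
f + d(-15) = -434 + 96/(-15) = -434 + 96*(-1/15) = -434 - 32/5 = -2202/5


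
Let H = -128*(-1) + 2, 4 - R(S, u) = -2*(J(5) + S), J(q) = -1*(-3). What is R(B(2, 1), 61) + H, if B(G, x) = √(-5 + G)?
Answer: 140 + 2*I*√3 ≈ 140.0 + 3.4641*I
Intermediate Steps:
J(q) = 3
R(S, u) = 10 + 2*S (R(S, u) = 4 - (-2)*(3 + S) = 4 - (-6 - 2*S) = 4 + (6 + 2*S) = 10 + 2*S)
H = 130 (H = -32*(-4) + 2 = 128 + 2 = 130)
R(B(2, 1), 61) + H = (10 + 2*√(-5 + 2)) + 130 = (10 + 2*√(-3)) + 130 = (10 + 2*(I*√3)) + 130 = (10 + 2*I*√3) + 130 = 140 + 2*I*√3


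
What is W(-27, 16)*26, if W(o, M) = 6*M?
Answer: 2496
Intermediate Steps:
W(-27, 16)*26 = (6*16)*26 = 96*26 = 2496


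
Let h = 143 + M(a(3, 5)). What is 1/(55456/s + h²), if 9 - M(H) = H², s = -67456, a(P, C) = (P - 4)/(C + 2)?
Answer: 5061308/116900900439 ≈ 4.3296e-5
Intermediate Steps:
a(P, C) = (-4 + P)/(2 + C)
M(H) = 9 - H²
h = 7447/49 (h = 143 + (9 - ((-4 + 3)/(2 + 5))²) = 143 + (9 - (-1/7)²) = 143 + (9 - ((⅐)*(-1))²) = 143 + (9 - (-⅐)²) = 143 + (9 - 1*1/49) = 143 + (9 - 1/49) = 143 + 440/49 = 7447/49 ≈ 151.98)
1/(55456/s + h²) = 1/(55456/(-67456) + (7447/49)²) = 1/(55456*(-1/67456) + 55457809/2401) = 1/(-1733/2108 + 55457809/2401) = 1/(116900900439/5061308) = 5061308/116900900439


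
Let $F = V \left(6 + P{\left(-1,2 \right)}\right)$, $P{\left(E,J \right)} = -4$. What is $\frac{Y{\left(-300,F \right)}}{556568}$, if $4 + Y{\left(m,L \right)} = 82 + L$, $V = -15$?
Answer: $\frac{6}{69571} \approx 8.6243 \cdot 10^{-5}$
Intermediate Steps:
$F = -30$ ($F = - 15 \left(6 - 4\right) = \left(-15\right) 2 = -30$)
$Y{\left(m,L \right)} = 78 + L$ ($Y{\left(m,L \right)} = -4 + \left(82 + L\right) = 78 + L$)
$\frac{Y{\left(-300,F \right)}}{556568} = \frac{78 - 30}{556568} = 48 \cdot \frac{1}{556568} = \frac{6}{69571}$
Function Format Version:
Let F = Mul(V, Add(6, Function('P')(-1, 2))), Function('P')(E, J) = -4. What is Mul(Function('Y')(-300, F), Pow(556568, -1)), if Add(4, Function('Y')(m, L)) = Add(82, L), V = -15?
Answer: Rational(6, 69571) ≈ 8.6243e-5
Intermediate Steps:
F = -30 (F = Mul(-15, Add(6, -4)) = Mul(-15, 2) = -30)
Function('Y')(m, L) = Add(78, L) (Function('Y')(m, L) = Add(-4, Add(82, L)) = Add(78, L))
Mul(Function('Y')(-300, F), Pow(556568, -1)) = Mul(Add(78, -30), Pow(556568, -1)) = Mul(48, Rational(1, 556568)) = Rational(6, 69571)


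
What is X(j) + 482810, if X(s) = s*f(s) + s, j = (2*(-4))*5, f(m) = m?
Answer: 484370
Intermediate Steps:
j = -40 (j = -8*5 = -40)
X(s) = s + s² (X(s) = s*s + s = s² + s = s + s²)
X(j) + 482810 = -40*(1 - 40) + 482810 = -40*(-39) + 482810 = 1560 + 482810 = 484370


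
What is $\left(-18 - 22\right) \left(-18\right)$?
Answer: $720$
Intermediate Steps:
$\left(-18 - 22\right) \left(-18\right) = \left(-40\right) \left(-18\right) = 720$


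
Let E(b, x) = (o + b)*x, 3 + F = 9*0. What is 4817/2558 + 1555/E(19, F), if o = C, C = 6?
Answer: -723283/38370 ≈ -18.850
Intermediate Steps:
o = 6
F = -3 (F = -3 + 9*0 = -3 + 0 = -3)
E(b, x) = x*(6 + b) (E(b, x) = (6 + b)*x = x*(6 + b))
4817/2558 + 1555/E(19, F) = 4817/2558 + 1555/((-3*(6 + 19))) = 4817*(1/2558) + 1555/((-3*25)) = 4817/2558 + 1555/(-75) = 4817/2558 + 1555*(-1/75) = 4817/2558 - 311/15 = -723283/38370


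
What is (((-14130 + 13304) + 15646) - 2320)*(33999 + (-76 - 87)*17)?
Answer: 390350000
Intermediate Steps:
(((-14130 + 13304) + 15646) - 2320)*(33999 + (-76 - 87)*17) = ((-826 + 15646) - 2320)*(33999 - 163*17) = (14820 - 2320)*(33999 - 2771) = 12500*31228 = 390350000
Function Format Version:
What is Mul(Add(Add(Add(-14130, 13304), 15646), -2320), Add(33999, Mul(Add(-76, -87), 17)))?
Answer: 390350000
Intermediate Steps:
Mul(Add(Add(Add(-14130, 13304), 15646), -2320), Add(33999, Mul(Add(-76, -87), 17))) = Mul(Add(Add(-826, 15646), -2320), Add(33999, Mul(-163, 17))) = Mul(Add(14820, -2320), Add(33999, -2771)) = Mul(12500, 31228) = 390350000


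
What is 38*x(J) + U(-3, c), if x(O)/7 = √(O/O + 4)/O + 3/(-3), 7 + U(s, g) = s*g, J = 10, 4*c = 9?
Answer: -1119/4 + 133*√5/5 ≈ -220.27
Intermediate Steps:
c = 9/4 (c = (¼)*9 = 9/4 ≈ 2.2500)
U(s, g) = -7 + g*s (U(s, g) = -7 + s*g = -7 + g*s)
x(O) = -7 + 7*√5/O (x(O) = 7*(√(O/O + 4)/O + 3/(-3)) = 7*(√(1 + 4)/O + 3*(-⅓)) = 7*(√5/O - 1) = 7*(-1 + √5/O) = -7 + 7*√5/O)
38*x(J) + U(-3, c) = 38*(-7 + 7*√5/10) + (-7 + (9/4)*(-3)) = 38*(-7 + 7*√5*(⅒)) + (-7 - 27/4) = 38*(-7 + 7*√5/10) - 55/4 = (-266 + 133*√5/5) - 55/4 = -1119/4 + 133*√5/5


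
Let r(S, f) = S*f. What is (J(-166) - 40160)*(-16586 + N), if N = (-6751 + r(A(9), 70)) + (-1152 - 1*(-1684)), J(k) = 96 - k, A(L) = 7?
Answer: 890323870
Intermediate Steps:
N = -5729 (N = (-6751 + 7*70) + (-1152 - 1*(-1684)) = (-6751 + 490) + (-1152 + 1684) = -6261 + 532 = -5729)
(J(-166) - 40160)*(-16586 + N) = ((96 - 1*(-166)) - 40160)*(-16586 - 5729) = ((96 + 166) - 40160)*(-22315) = (262 - 40160)*(-22315) = -39898*(-22315) = 890323870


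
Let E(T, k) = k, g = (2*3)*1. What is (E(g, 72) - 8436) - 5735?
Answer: -14099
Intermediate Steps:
g = 6 (g = 6*1 = 6)
(E(g, 72) - 8436) - 5735 = (72 - 8436) - 5735 = -8364 - 5735 = -14099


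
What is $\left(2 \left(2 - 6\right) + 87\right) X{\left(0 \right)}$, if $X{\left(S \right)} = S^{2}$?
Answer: $0$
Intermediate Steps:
$\left(2 \left(2 - 6\right) + 87\right) X{\left(0 \right)} = \left(2 \left(2 - 6\right) + 87\right) 0^{2} = \left(2 \left(-4\right) + 87\right) 0 = \left(-8 + 87\right) 0 = 79 \cdot 0 = 0$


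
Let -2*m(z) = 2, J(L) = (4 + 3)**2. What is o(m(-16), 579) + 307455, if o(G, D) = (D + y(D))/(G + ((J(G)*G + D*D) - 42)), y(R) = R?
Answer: 103043236953/335149 ≈ 3.0746e+5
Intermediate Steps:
J(L) = 49 (J(L) = 7**2 = 49)
m(z) = -1 (m(z) = -1/2*2 = -1)
o(G, D) = 2*D/(-42 + D**2 + 50*G) (o(G, D) = (D + D)/(G + ((49*G + D*D) - 42)) = (2*D)/(G + ((49*G + D**2) - 42)) = (2*D)/(G + ((D**2 + 49*G) - 42)) = (2*D)/(G + (-42 + D**2 + 49*G)) = (2*D)/(-42 + D**2 + 50*G) = 2*D/(-42 + D**2 + 50*G))
o(m(-16), 579) + 307455 = 2*579/(-42 + 579**2 + 50*(-1)) + 307455 = 2*579/(-42 + 335241 - 50) + 307455 = 2*579/335149 + 307455 = 2*579*(1/335149) + 307455 = 1158/335149 + 307455 = 103043236953/335149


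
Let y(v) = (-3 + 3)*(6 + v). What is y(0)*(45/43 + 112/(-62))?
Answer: 0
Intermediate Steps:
y(v) = 0 (y(v) = 0*(6 + v) = 0)
y(0)*(45/43 + 112/(-62)) = 0*(45/43 + 112/(-62)) = 0*(45*(1/43) + 112*(-1/62)) = 0*(45/43 - 56/31) = 0*(-1013/1333) = 0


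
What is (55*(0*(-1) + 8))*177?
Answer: 77880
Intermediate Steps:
(55*(0*(-1) + 8))*177 = (55*(0 + 8))*177 = (55*8)*177 = 440*177 = 77880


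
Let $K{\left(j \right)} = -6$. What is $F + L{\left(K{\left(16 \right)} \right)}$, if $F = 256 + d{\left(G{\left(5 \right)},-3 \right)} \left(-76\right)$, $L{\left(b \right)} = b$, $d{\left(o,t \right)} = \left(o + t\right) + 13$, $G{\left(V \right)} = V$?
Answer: $-890$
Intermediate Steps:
$d{\left(o,t \right)} = 13 + o + t$
$F = -884$ ($F = 256 + \left(13 + 5 - 3\right) \left(-76\right) = 256 + 15 \left(-76\right) = 256 - 1140 = -884$)
$F + L{\left(K{\left(16 \right)} \right)} = -884 - 6 = -890$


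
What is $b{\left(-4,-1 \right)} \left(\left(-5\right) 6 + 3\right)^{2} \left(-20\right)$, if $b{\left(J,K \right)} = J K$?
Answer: $-58320$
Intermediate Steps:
$b{\left(-4,-1 \right)} \left(\left(-5\right) 6 + 3\right)^{2} \left(-20\right) = \left(-4\right) \left(-1\right) \left(\left(-5\right) 6 + 3\right)^{2} \left(-20\right) = 4 \left(-30 + 3\right)^{2} \left(-20\right) = 4 \left(-27\right)^{2} \left(-20\right) = 4 \cdot 729 \left(-20\right) = 2916 \left(-20\right) = -58320$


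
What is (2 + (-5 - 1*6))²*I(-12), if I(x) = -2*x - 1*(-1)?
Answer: 2025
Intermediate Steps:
I(x) = 1 - 2*x (I(x) = -2*x + 1 = 1 - 2*x)
(2 + (-5 - 1*6))²*I(-12) = (2 + (-5 - 1*6))²*(1 - 2*(-12)) = (2 + (-5 - 6))²*(1 + 24) = (2 - 11)²*25 = (-9)²*25 = 81*25 = 2025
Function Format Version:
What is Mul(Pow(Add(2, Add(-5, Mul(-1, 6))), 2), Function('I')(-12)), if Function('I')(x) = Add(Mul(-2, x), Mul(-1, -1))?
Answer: 2025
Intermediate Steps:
Function('I')(x) = Add(1, Mul(-2, x)) (Function('I')(x) = Add(Mul(-2, x), 1) = Add(1, Mul(-2, x)))
Mul(Pow(Add(2, Add(-5, Mul(-1, 6))), 2), Function('I')(-12)) = Mul(Pow(Add(2, Add(-5, Mul(-1, 6))), 2), Add(1, Mul(-2, -12))) = Mul(Pow(Add(2, Add(-5, -6)), 2), Add(1, 24)) = Mul(Pow(Add(2, -11), 2), 25) = Mul(Pow(-9, 2), 25) = Mul(81, 25) = 2025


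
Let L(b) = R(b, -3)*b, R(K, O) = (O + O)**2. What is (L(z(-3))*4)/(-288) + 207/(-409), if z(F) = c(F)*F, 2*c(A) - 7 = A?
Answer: 1020/409 ≈ 2.4939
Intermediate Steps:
c(A) = 7/2 + A/2
R(K, O) = 4*O**2 (R(K, O) = (2*O)**2 = 4*O**2)
z(F) = F*(7/2 + F/2) (z(F) = (7/2 + F/2)*F = F*(7/2 + F/2))
L(b) = 36*b (L(b) = (4*(-3)**2)*b = (4*9)*b = 36*b)
(L(z(-3))*4)/(-288) + 207/(-409) = ((36*((1/2)*(-3)*(7 - 3)))*4)/(-288) + 207/(-409) = ((36*((1/2)*(-3)*4))*4)*(-1/288) + 207*(-1/409) = ((36*(-6))*4)*(-1/288) - 207/409 = -216*4*(-1/288) - 207/409 = -864*(-1/288) - 207/409 = 3 - 207/409 = 1020/409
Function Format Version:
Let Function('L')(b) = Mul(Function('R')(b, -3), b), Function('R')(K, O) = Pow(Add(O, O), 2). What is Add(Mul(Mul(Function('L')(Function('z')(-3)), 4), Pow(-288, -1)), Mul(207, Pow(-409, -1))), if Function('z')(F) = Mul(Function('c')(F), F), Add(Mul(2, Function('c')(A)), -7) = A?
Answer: Rational(1020, 409) ≈ 2.4939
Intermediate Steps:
Function('c')(A) = Add(Rational(7, 2), Mul(Rational(1, 2), A))
Function('R')(K, O) = Mul(4, Pow(O, 2)) (Function('R')(K, O) = Pow(Mul(2, O), 2) = Mul(4, Pow(O, 2)))
Function('z')(F) = Mul(F, Add(Rational(7, 2), Mul(Rational(1, 2), F))) (Function('z')(F) = Mul(Add(Rational(7, 2), Mul(Rational(1, 2), F)), F) = Mul(F, Add(Rational(7, 2), Mul(Rational(1, 2), F))))
Function('L')(b) = Mul(36, b) (Function('L')(b) = Mul(Mul(4, Pow(-3, 2)), b) = Mul(Mul(4, 9), b) = Mul(36, b))
Add(Mul(Mul(Function('L')(Function('z')(-3)), 4), Pow(-288, -1)), Mul(207, Pow(-409, -1))) = Add(Mul(Mul(Mul(36, Mul(Rational(1, 2), -3, Add(7, -3))), 4), Pow(-288, -1)), Mul(207, Pow(-409, -1))) = Add(Mul(Mul(Mul(36, Mul(Rational(1, 2), -3, 4)), 4), Rational(-1, 288)), Mul(207, Rational(-1, 409))) = Add(Mul(Mul(Mul(36, -6), 4), Rational(-1, 288)), Rational(-207, 409)) = Add(Mul(Mul(-216, 4), Rational(-1, 288)), Rational(-207, 409)) = Add(Mul(-864, Rational(-1, 288)), Rational(-207, 409)) = Add(3, Rational(-207, 409)) = Rational(1020, 409)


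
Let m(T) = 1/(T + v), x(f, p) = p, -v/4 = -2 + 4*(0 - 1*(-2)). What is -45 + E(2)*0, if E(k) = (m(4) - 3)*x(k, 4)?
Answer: -45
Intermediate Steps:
v = -24 (v = -4*(-2 + 4*(0 - 1*(-2))) = -4*(-2 + 4*(0 + 2)) = -4*(-2 + 4*2) = -4*(-2 + 8) = -4*6 = -24)
m(T) = 1/(-24 + T) (m(T) = 1/(T - 24) = 1/(-24 + T))
E(k) = -61/5 (E(k) = (1/(-24 + 4) - 3)*4 = (1/(-20) - 3)*4 = (-1/20 - 3)*4 = -61/20*4 = -61/5)
-45 + E(2)*0 = -45 - 61/5*0 = -45 + 0 = -45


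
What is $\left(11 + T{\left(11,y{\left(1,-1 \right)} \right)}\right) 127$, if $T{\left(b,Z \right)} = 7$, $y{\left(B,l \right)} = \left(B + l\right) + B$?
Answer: $2286$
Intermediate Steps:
$y{\left(B,l \right)} = l + 2 B$
$\left(11 + T{\left(11,y{\left(1,-1 \right)} \right)}\right) 127 = \left(11 + 7\right) 127 = 18 \cdot 127 = 2286$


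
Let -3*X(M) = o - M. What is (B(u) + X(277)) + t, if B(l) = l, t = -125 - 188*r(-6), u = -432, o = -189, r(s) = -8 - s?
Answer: -77/3 ≈ -25.667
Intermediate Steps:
t = 251 (t = -125 - 188*(-8 - 1*(-6)) = -125 - 188*(-8 + 6) = -125 - 188*(-2) = -125 + 376 = 251)
X(M) = 63 + M/3 (X(M) = -(-189 - M)/3 = 63 + M/3)
(B(u) + X(277)) + t = (-432 + (63 + (⅓)*277)) + 251 = (-432 + (63 + 277/3)) + 251 = (-432 + 466/3) + 251 = -830/3 + 251 = -77/3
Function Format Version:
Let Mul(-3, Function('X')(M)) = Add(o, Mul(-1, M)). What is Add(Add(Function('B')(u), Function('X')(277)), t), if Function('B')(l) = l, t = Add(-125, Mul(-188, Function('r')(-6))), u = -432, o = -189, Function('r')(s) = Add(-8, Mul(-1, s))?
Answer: Rational(-77, 3) ≈ -25.667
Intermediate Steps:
t = 251 (t = Add(-125, Mul(-188, Add(-8, Mul(-1, -6)))) = Add(-125, Mul(-188, Add(-8, 6))) = Add(-125, Mul(-188, -2)) = Add(-125, 376) = 251)
Function('X')(M) = Add(63, Mul(Rational(1, 3), M)) (Function('X')(M) = Mul(Rational(-1, 3), Add(-189, Mul(-1, M))) = Add(63, Mul(Rational(1, 3), M)))
Add(Add(Function('B')(u), Function('X')(277)), t) = Add(Add(-432, Add(63, Mul(Rational(1, 3), 277))), 251) = Add(Add(-432, Add(63, Rational(277, 3))), 251) = Add(Add(-432, Rational(466, 3)), 251) = Add(Rational(-830, 3), 251) = Rational(-77, 3)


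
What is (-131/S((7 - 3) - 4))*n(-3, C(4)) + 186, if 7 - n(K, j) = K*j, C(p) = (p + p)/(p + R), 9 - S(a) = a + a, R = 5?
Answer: 1223/27 ≈ 45.296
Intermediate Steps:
S(a) = 9 - 2*a (S(a) = 9 - (a + a) = 9 - 2*a)
C(p) = 2*p/(5 + p) (C(p) = (p + p)/(p + 5) = (2*p)/(5 + p) = 2*p/(5 + p))
n(K, j) = 7 - K*j
(-131/S((7 - 3) - 4))*n(-3, C(4)) + 186 = (-131/(9 - 2*((7 - 3) - 4)))*(7 - 1*(-3)*2*4/(5 + 4)) + 186 = (-131/(9 - 2*(4 - 4)))*(7 - 1*(-3)*2*4/9) + 186 = (-131/(9 - 2*0))*(7 - 1*(-3)*2*4*(⅑)) + 186 = (-131/(9 + 0))*(7 - 1*(-3)*8/9) + 186 = (-131/9)*(7 + 8/3) + 186 = -131*⅑*(29/3) + 186 = -131/9*29/3 + 186 = -3799/27 + 186 = 1223/27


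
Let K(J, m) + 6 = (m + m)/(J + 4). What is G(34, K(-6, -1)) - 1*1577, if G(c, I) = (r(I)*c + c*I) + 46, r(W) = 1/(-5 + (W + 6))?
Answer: -3419/2 ≈ -1709.5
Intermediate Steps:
r(W) = 1/(1 + W) (r(W) = 1/(-5 + (6 + W)) = 1/(1 + W))
K(J, m) = -6 + 2*m/(4 + J) (K(J, m) = -6 + (m + m)/(J + 4) = -6 + (2*m)/(4 + J) = -6 + 2*m/(4 + J))
G(c, I) = 46 + I*c + c/(1 + I) (G(c, I) = (c/(1 + I) + c*I) + 46 = (c/(1 + I) + I*c) + 46 = (I*c + c/(1 + I)) + 46 = 46 + I*c + c/(1 + I))
G(34, K(-6, -1)) - 1*1577 = (34 + (1 + 2*(-12 - 1 - 3*(-6))/(4 - 6))*(46 + (2*(-12 - 1 - 3*(-6))/(4 - 6))*34))/(1 + 2*(-12 - 1 - 3*(-6))/(4 - 6)) - 1*1577 = (34 + (1 + 2*(-12 - 1 + 18)/(-2))*(46 + (2*(-12 - 1 + 18)/(-2))*34))/(1 + 2*(-12 - 1 + 18)/(-2)) - 1577 = (34 + (1 + 2*(-½)*5)*(46 + (2*(-½)*5)*34))/(1 + 2*(-½)*5) - 1577 = (34 + (1 - 5)*(46 - 5*34))/(1 - 5) - 1577 = (34 - 4*(46 - 170))/(-4) - 1577 = -(34 - 4*(-124))/4 - 1577 = -(34 + 496)/4 - 1577 = -¼*530 - 1577 = -265/2 - 1577 = -3419/2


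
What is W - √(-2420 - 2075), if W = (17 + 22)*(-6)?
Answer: -234 - I*√4495 ≈ -234.0 - 67.045*I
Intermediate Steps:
W = -234 (W = 39*(-6) = -234)
W - √(-2420 - 2075) = -234 - √(-2420 - 2075) = -234 - √(-4495) = -234 - I*√4495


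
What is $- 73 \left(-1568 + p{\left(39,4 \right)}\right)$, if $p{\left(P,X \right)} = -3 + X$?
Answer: $114391$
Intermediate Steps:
$- 73 \left(-1568 + p{\left(39,4 \right)}\right) = - 73 \left(-1568 + \left(-3 + 4\right)\right) = - 73 \left(-1568 + 1\right) = \left(-73\right) \left(-1567\right) = 114391$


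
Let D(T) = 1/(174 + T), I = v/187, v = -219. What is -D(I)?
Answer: -187/32319 ≈ -0.0057861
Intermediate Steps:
I = -219/187 ≈ -1.1711
-D(I) = -1/(174 - 219/187) = -1/32319/187 = -1*187/32319 = -187/32319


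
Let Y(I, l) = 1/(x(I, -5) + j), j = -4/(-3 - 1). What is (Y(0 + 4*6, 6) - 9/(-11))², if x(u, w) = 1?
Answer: 841/484 ≈ 1.7376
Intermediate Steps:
j = 1 (j = -4/(-4) = -¼*(-4) = 1)
Y(I, l) = ½ (Y(I, l) = 1/(1 + 1) = 1/2 = ½)
(Y(0 + 4*6, 6) - 9/(-11))² = (½ - 9/(-11))² = (½ - 9*(-1/11))² = (½ + 9/11)² = (29/22)² = 841/484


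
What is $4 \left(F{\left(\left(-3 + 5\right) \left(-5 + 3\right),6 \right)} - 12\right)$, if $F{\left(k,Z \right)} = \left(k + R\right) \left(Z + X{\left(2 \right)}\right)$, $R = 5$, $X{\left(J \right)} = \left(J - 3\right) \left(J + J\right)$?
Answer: $-40$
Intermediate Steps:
$X{\left(J \right)} = 2 J \left(-3 + J\right)$ ($X{\left(J \right)} = \left(-3 + J\right) 2 J = 2 J \left(-3 + J\right)$)
$F{\left(k,Z \right)} = \left(-4 + Z\right) \left(5 + k\right)$ ($F{\left(k,Z \right)} = \left(k + 5\right) \left(Z + 2 \cdot 2 \left(-3 + 2\right)\right) = \left(5 + k\right) \left(Z + 2 \cdot 2 \left(-1\right)\right) = \left(5 + k\right) \left(Z - 4\right) = \left(5 + k\right) \left(-4 + Z\right) = \left(-4 + Z\right) \left(5 + k\right)$)
$4 \left(F{\left(\left(-3 + 5\right) \left(-5 + 3\right),6 \right)} - 12\right) = 4 \left(\left(-20 - 4 \left(-3 + 5\right) \left(-5 + 3\right) + 5 \cdot 6 + 6 \left(-3 + 5\right) \left(-5 + 3\right)\right) - 12\right) = 4 \left(\left(-20 - 4 \cdot 2 \left(-2\right) + 30 + 6 \cdot 2 \left(-2\right)\right) - 12\right) = 4 \left(\left(-20 - -16 + 30 + 6 \left(-4\right)\right) - 12\right) = 4 \left(\left(-20 + 16 + 30 - 24\right) - 12\right) = 4 \left(2 - 12\right) = 4 \left(-10\right) = -40$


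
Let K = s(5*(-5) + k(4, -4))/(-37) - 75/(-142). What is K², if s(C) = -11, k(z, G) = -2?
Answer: 18809569/27604516 ≈ 0.68139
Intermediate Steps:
K = 4337/5254 (K = -11/(-37) - 75/(-142) = -11*(-1/37) - 75*(-1/142) = 11/37 + 75/142 = 4337/5254 ≈ 0.82547)
K² = (4337/5254)² = 18809569/27604516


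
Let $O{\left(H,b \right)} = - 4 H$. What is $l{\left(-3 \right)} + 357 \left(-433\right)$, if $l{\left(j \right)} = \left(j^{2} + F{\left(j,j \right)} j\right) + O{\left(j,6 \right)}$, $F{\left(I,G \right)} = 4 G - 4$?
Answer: $-154512$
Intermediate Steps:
$F{\left(I,G \right)} = -4 + 4 G$
$l{\left(j \right)} = j^{2} - 4 j + j \left(-4 + 4 j\right)$ ($l{\left(j \right)} = \left(j^{2} + \left(-4 + 4 j\right) j\right) - 4 j = \left(j^{2} + j \left(-4 + 4 j\right)\right) - 4 j = j^{2} - 4 j + j \left(-4 + 4 j\right)$)
$l{\left(-3 \right)} + 357 \left(-433\right) = - 3 \left(-8 + 5 \left(-3\right)\right) + 357 \left(-433\right) = - 3 \left(-8 - 15\right) - 154581 = \left(-3\right) \left(-23\right) - 154581 = 69 - 154581 = -154512$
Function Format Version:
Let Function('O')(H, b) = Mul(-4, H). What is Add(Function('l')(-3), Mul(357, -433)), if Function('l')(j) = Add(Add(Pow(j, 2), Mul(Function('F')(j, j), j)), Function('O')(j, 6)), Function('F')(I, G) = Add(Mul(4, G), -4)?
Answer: -154512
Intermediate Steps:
Function('F')(I, G) = Add(-4, Mul(4, G))
Function('l')(j) = Add(Pow(j, 2), Mul(-4, j), Mul(j, Add(-4, Mul(4, j)))) (Function('l')(j) = Add(Add(Pow(j, 2), Mul(Add(-4, Mul(4, j)), j)), Mul(-4, j)) = Add(Add(Pow(j, 2), Mul(j, Add(-4, Mul(4, j)))), Mul(-4, j)) = Add(Pow(j, 2), Mul(-4, j), Mul(j, Add(-4, Mul(4, j)))))
Add(Function('l')(-3), Mul(357, -433)) = Add(Mul(-3, Add(-8, Mul(5, -3))), Mul(357, -433)) = Add(Mul(-3, Add(-8, -15)), -154581) = Add(Mul(-3, -23), -154581) = Add(69, -154581) = -154512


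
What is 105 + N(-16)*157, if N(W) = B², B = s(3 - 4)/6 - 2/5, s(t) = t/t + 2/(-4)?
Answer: 434677/3600 ≈ 120.74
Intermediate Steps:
s(t) = ½ (s(t) = 1 + 2*(-¼) = 1 - ½ = ½)
B = -19/60 (B = (½)/6 - 2/5 = (½)*(⅙) - 2*⅕ = 1/12 - ⅖ = -19/60 ≈ -0.31667)
N(W) = 361/3600 (N(W) = (-19/60)² = 361/3600)
105 + N(-16)*157 = 105 + (361/3600)*157 = 105 + 56677/3600 = 434677/3600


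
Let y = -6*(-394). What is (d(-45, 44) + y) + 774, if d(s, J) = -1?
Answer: 3137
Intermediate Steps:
y = 2364
(d(-45, 44) + y) + 774 = (-1 + 2364) + 774 = 2363 + 774 = 3137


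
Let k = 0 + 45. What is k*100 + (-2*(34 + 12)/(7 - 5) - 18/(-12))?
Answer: 8911/2 ≈ 4455.5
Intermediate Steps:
k = 45
k*100 + (-2*(34 + 12)/(7 - 5) - 18/(-12)) = 45*100 + (-2*(34 + 12)/(7 - 5) - 18/(-12)) = 4500 + (-2/(2/46) - 18*(-1/12)) = 4500 + (-2/(2*(1/46)) + 3/2) = 4500 + (-2/1/23 + 3/2) = 4500 + (-2*23 + 3/2) = 4500 + (-46 + 3/2) = 4500 - 89/2 = 8911/2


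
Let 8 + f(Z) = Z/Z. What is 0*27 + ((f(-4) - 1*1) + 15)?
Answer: 7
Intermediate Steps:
f(Z) = -7 (f(Z) = -8 + Z/Z = -8 + 1 = -7)
0*27 + ((f(-4) - 1*1) + 15) = 0*27 + ((-7 - 1*1) + 15) = 0 + ((-7 - 1) + 15) = 0 + (-8 + 15) = 0 + 7 = 7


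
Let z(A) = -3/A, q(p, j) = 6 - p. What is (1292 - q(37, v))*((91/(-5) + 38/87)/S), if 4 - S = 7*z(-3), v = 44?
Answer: 1135869/145 ≈ 7833.6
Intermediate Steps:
S = -3 (S = 4 - 7*(-3/(-3)) = 4 - 7*(-3*(-⅓)) = 4 - 7 = -3)
(1292 - q(37, v))*((91/(-5) + 38/87)/S) = (1292 - (6 - 1*37))*((91/(-5) + 38/87)/(-3)) = (1292 - (6 - 37))*((91*(-⅕) + 38*(1/87))*(-⅓)) = (1292 - 1*(-31))*((-91/5 + 38/87)*(-⅓)) = (1292 + 31)*(-7727/435*(-⅓)) = 1323*(7727/1305) = 1135869/145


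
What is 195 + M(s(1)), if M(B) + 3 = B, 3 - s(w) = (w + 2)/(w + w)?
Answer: 387/2 ≈ 193.50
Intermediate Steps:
s(w) = 3 - (2 + w)/(2*w) (s(w) = 3 - (w + 2)/(w + w) = 3 - (2 + w)/(2*w))
M(B) = -3 + B
195 + M(s(1)) = 195 + (-3 + (5/2 - 1/1)) = 195 + (-3 + (5/2 - 1*1)) = 195 + (-3 + (5/2 - 1)) = 195 + (-3 + 3/2) = 195 - 3/2 = 387/2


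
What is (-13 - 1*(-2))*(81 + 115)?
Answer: -2156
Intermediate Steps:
(-13 - 1*(-2))*(81 + 115) = (-13 + 2)*196 = -11*196 = -2156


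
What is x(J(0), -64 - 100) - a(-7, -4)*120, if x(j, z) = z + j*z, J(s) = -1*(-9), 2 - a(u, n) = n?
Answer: -2360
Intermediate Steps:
a(u, n) = 2 - n
J(s) = 9
x(J(0), -64 - 100) - a(-7, -4)*120 = (-64 - 100)*(1 + 9) - (2 - 1*(-4))*120 = -164*10 - (2 + 4)*120 = -1640 - 6*120 = -1640 - 1*720 = -1640 - 720 = -2360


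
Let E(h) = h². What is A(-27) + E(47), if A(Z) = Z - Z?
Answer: 2209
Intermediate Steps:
A(Z) = 0
A(-27) + E(47) = 0 + 47² = 0 + 2209 = 2209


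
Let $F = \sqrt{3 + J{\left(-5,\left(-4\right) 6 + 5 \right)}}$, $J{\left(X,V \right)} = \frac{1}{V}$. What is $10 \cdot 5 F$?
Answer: $\frac{100 \sqrt{266}}{19} \approx 85.839$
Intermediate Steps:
$F = \frac{2 \sqrt{266}}{19}$ ($F = \sqrt{3 + \frac{1}{\left(-4\right) 6 + 5}} = \sqrt{3 + \frac{1}{-24 + 5}} = \sqrt{3 + \frac{1}{-19}} = \sqrt{3 - \frac{1}{19}} = \sqrt{\frac{56}{19}} = \frac{2 \sqrt{266}}{19} \approx 1.7168$)
$10 \cdot 5 F = 10 \cdot 5 \frac{2 \sqrt{266}}{19} = 50 \frac{2 \sqrt{266}}{19} = \frac{100 \sqrt{266}}{19}$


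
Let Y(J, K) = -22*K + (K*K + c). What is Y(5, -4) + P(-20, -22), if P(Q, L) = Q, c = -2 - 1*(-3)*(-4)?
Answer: 70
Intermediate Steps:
c = -14 (c = -2 + 3*(-4) = -2 - 12 = -14)
Y(J, K) = -14 + K² - 22*K (Y(J, K) = -22*K + (K*K - 14) = -22*K + (K² - 14) = -22*K + (-14 + K²) = -14 + K² - 22*K)
Y(5, -4) + P(-20, -22) = (-14 + (-4)² - 22*(-4)) - 20 = (-14 + 16 + 88) - 20 = 90 - 20 = 70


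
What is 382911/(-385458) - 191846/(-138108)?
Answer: 51631135/130477533 ≈ 0.39571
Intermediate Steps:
382911/(-385458) - 191846/(-138108) = 382911*(-1/385458) - 191846*(-1/138108) = -127637/128486 + 95923/69054 = 51631135/130477533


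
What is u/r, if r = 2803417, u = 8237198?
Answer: 8237198/2803417 ≈ 2.9383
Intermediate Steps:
u/r = 8237198/2803417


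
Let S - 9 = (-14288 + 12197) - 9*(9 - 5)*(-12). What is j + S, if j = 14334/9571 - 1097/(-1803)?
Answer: -28436902861/17256513 ≈ -1647.9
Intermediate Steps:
j = 36343589/17256513 (j = 14334*(1/9571) - 1097*(-1/1803) = 14334/9571 + 1097/1803 = 36343589/17256513 ≈ 2.1061)
S = -1650 (S = 9 + ((-14288 + 12197) - 9*(9 - 5)*(-12)) = 9 + (-2091 - 9*4*(-12)) = 9 + (-2091 - 36*(-12)) = 9 + (-2091 + 432) = 9 - 1659 = -1650)
j + S = 36343589/17256513 - 1650 = -28436902861/17256513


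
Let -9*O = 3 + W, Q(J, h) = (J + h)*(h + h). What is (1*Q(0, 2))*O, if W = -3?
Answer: 0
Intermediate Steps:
Q(J, h) = 2*h*(J + h) (Q(J, h) = (J + h)*(2*h) = 2*h*(J + h))
O = 0 (O = -(3 - 3)/9 = -⅑*0 = 0)
(1*Q(0, 2))*O = (1*(2*2*(0 + 2)))*0 = (1*(2*2*2))*0 = (1*8)*0 = 8*0 = 0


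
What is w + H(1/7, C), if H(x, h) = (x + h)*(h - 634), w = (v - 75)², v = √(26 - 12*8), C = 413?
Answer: -600247/7 - 150*I*√70 ≈ -85750.0 - 1255.0*I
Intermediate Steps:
v = I*√70 (v = √(26 - 96) = √(-70) = I*√70 ≈ 8.3666*I)
w = (-75 + I*√70)² (w = (I*√70 - 75)² = (-75 + I*√70)² ≈ 5555.0 - 1255.0*I)
H(x, h) = (-634 + h)*(h + x) (H(x, h) = (h + x)*(-634 + h) = (-634 + h)*(h + x))
w + H(1/7, C) = (75 - I*√70)² + (413² - 634*413 - 634/7 + 413/7) = (75 - I*√70)² + (170569 - 261842 - 634*⅐ + 413*(⅐)) = (75 - I*√70)² + (170569 - 261842 - 634/7 + 59) = (75 - I*√70)² - 639132/7 = -639132/7 + (75 - I*√70)²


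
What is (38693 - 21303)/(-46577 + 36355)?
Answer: -8695/5111 ≈ -1.7012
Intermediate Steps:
(38693 - 21303)/(-46577 + 36355) = 17390/(-10222) = 17390*(-1/10222) = -8695/5111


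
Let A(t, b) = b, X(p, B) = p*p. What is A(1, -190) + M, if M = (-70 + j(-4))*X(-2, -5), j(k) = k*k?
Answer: -406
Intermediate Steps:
j(k) = k²
X(p, B) = p²
M = -216 (M = (-70 + (-4)²)*(-2)² = (-70 + 16)*4 = -54*4 = -216)
A(1, -190) + M = -190 - 216 = -406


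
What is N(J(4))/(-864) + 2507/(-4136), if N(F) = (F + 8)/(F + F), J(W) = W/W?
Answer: -60685/99264 ≈ -0.61135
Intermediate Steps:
J(W) = 1
N(F) = (8 + F)/(2*F) (N(F) = (8 + F)/((2*F)) = (8 + F)*(1/(2*F)) = (8 + F)/(2*F))
N(J(4))/(-864) + 2507/(-4136) = ((½)*(8 + 1)/1)/(-864) + 2507/(-4136) = ((½)*1*9)*(-1/864) + 2507*(-1/4136) = (9/2)*(-1/864) - 2507/4136 = -1/192 - 2507/4136 = -60685/99264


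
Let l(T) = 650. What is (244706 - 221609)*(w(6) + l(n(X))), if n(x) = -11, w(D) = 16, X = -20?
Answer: 15382602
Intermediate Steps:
(244706 - 221609)*(w(6) + l(n(X))) = (244706 - 221609)*(16 + 650) = 23097*666 = 15382602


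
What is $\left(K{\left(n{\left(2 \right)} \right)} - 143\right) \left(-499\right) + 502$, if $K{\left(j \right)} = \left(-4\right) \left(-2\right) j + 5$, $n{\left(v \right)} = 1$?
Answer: $65372$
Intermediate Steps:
$K{\left(j \right)} = 5 + 8 j$ ($K{\left(j \right)} = 8 j + 5 = 5 + 8 j$)
$\left(K{\left(n{\left(2 \right)} \right)} - 143\right) \left(-499\right) + 502 = \left(\left(5 + 8 \cdot 1\right) - 143\right) \left(-499\right) + 502 = \left(\left(5 + 8\right) - 143\right) \left(-499\right) + 502 = \left(13 - 143\right) \left(-499\right) + 502 = \left(-130\right) \left(-499\right) + 502 = 64870 + 502 = 65372$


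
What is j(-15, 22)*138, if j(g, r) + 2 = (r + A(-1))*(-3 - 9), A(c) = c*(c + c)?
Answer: -40020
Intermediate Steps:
A(c) = 2*c**2 (A(c) = c*(2*c) = 2*c**2)
j(g, r) = -26 - 12*r (j(g, r) = -2 + (r + 2*(-1)**2)*(-3 - 9) = -2 + (r + 2*1)*(-12) = -2 + (r + 2)*(-12) = -2 + (2 + r)*(-12) = -2 + (-24 - 12*r) = -26 - 12*r)
j(-15, 22)*138 = (-26 - 12*22)*138 = (-26 - 264)*138 = -290*138 = -40020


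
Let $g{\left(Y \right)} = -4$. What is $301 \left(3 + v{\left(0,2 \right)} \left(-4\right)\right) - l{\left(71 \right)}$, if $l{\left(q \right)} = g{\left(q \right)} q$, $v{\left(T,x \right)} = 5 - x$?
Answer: $-2425$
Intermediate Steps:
$l{\left(q \right)} = - 4 q$
$301 \left(3 + v{\left(0,2 \right)} \left(-4\right)\right) - l{\left(71 \right)} = 301 \left(3 + \left(5 - 2\right) \left(-4\right)\right) - \left(-4\right) 71 = 301 \left(3 + \left(5 - 2\right) \left(-4\right)\right) - -284 = 301 \left(3 + 3 \left(-4\right)\right) + 284 = 301 \left(3 - 12\right) + 284 = 301 \left(-9\right) + 284 = -2709 + 284 = -2425$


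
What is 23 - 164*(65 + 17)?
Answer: -13425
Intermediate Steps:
23 - 164*(65 + 17) = 23 - 164*82 = 23 - 13448 = -13425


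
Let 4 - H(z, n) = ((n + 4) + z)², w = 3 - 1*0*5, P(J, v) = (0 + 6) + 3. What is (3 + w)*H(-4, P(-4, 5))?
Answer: -462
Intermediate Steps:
P(J, v) = 9 (P(J, v) = 6 + 3 = 9)
w = 3 (w = 3 + 0*5 = 3 + 0 = 3)
H(z, n) = 4 - (4 + n + z)² (H(z, n) = 4 - ((n + 4) + z)² = 4 - ((4 + n) + z)² = 4 - (4 + n + z)²)
(3 + w)*H(-4, P(-4, 5)) = (3 + 3)*(4 - (4 + 9 - 4)²) = 6*(4 - 1*9²) = 6*(4 - 1*81) = 6*(4 - 81) = 6*(-77) = -462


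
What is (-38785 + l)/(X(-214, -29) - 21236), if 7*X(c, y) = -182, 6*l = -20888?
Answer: 126799/63786 ≈ 1.9879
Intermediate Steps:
l = -10444/3 (l = (1/6)*(-20888) = -10444/3 ≈ -3481.3)
X(c, y) = -26 (X(c, y) = (1/7)*(-182) = -26)
(-38785 + l)/(X(-214, -29) - 21236) = (-38785 - 10444/3)/(-26 - 21236) = -126799/3/(-21262) = -126799/3*(-1/21262) = 126799/63786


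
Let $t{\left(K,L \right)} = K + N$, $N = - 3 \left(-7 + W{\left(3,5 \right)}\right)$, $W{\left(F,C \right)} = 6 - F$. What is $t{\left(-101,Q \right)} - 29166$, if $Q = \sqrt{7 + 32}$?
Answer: $-29255$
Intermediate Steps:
$N = 12$ ($N = - 3 \left(-7 + \left(6 - 3\right)\right) = - 3 \left(-7 + 3\right) = \left(-3\right) \left(-4\right) = 12$)
$Q = \sqrt{39} \approx 6.245$
$t{\left(K,L \right)} = 12 + K$ ($t{\left(K,L \right)} = K + 12 = 12 + K$)
$t{\left(-101,Q \right)} - 29166 = \left(12 - 101\right) - 29166 = -89 - 29166 = -29255$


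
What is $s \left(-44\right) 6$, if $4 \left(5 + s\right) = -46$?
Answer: $4356$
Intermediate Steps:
$s = - \frac{33}{2}$ ($s = -5 + \frac{1}{4} \left(-46\right) = -5 - \frac{23}{2} = - \frac{33}{2} \approx -16.5$)
$s \left(-44\right) 6 = \left(- \frac{33}{2}\right) \left(-44\right) 6 = 726 \cdot 6 = 4356$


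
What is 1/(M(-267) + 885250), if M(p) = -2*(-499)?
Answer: 1/886248 ≈ 1.1284e-6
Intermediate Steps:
M(p) = 998
1/(M(-267) + 885250) = 1/(998 + 885250) = 1/886248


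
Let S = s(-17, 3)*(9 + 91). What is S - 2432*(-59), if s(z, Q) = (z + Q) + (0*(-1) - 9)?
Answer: 141188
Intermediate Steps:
s(z, Q) = -9 + Q + z (s(z, Q) = (Q + z) + (0 - 9) = (Q + z) - 9 = -9 + Q + z)
S = -2300 (S = (-9 + 3 - 17)*(9 + 91) = -23*100 = -2300)
S - 2432*(-59) = -2300 - 2432*(-59) = -2300 + 143488 = 141188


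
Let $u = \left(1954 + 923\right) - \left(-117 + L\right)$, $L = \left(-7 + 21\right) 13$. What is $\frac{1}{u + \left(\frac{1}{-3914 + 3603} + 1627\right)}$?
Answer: $\frac{311}{1380528} \approx 0.00022528$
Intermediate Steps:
$L = 182$ ($L = 14 \cdot 13 = 182$)
$u = 2812$ ($u = \left(1954 + 923\right) + \left(117 - 182\right) = 2877 + \left(117 - 182\right) = 2877 - 65 = 2812$)
$\frac{1}{u + \left(\frac{1}{-3914 + 3603} + 1627\right)} = \frac{1}{2812 + \left(\frac{1}{-3914 + 3603} + 1627\right)} = \frac{1}{2812 + \left(\frac{1}{-311} + 1627\right)} = \frac{1}{2812 + \left(- \frac{1}{311} + 1627\right)} = \frac{1}{2812 + \frac{505996}{311}} = \frac{1}{\frac{1380528}{311}} = \frac{311}{1380528}$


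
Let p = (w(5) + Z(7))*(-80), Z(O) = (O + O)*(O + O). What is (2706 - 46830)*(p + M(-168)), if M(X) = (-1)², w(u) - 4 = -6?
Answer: 684760356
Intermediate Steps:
w(u) = -2 (w(u) = 4 - 6 = -2)
M(X) = 1
Z(O) = 4*O² (Z(O) = (2*O)*(2*O) = 4*O²)
p = -15520 (p = (-2 + 4*7²)*(-80) = (-2 + 4*49)*(-80) = (-2 + 196)*(-80) = 194*(-80) = -15520)
(2706 - 46830)*(p + M(-168)) = (2706 - 46830)*(-15520 + 1) = -44124*(-15519) = 684760356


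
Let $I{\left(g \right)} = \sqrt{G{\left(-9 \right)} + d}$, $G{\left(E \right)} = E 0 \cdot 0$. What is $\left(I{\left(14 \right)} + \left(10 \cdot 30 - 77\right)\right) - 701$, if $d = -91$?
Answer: $-478 + i \sqrt{91} \approx -478.0 + 9.5394 i$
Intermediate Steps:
$G{\left(E \right)} = 0$ ($G{\left(E \right)} = 0 \cdot 0 = 0$)
$I{\left(g \right)} = i \sqrt{91}$ ($I{\left(g \right)} = \sqrt{0 - 91} = \sqrt{-91} = i \sqrt{91}$)
$\left(I{\left(14 \right)} + \left(10 \cdot 30 - 77\right)\right) - 701 = \left(i \sqrt{91} + \left(10 \cdot 30 - 77\right)\right) - 701 = \left(i \sqrt{91} + \left(300 - 77\right)\right) - 701 = \left(i \sqrt{91} + 223\right) - 701 = \left(223 + i \sqrt{91}\right) - 701 = -478 + i \sqrt{91}$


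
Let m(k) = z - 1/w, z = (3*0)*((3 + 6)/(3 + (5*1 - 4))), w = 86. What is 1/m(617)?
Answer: -86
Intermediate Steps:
z = 0 (z = 0*(9/(3 + (5 - 4))) = 0*(9/(3 + 1)) = 0*(9/4) = 0)
m(k) = -1/86 (m(k) = 0 - 1/86 = -1/86)
1/m(617) = 1/(-1/86) = -86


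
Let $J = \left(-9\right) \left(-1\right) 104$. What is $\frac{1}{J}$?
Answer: $\frac{1}{936} \approx 0.0010684$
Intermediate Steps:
$J = 936$ ($J = 9 \cdot 104 = 936$)
$\frac{1}{J} = \frac{1}{936}$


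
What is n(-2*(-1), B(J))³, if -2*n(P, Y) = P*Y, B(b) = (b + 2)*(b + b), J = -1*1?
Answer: 8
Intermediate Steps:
J = -1
B(b) = 2*b*(2 + b) (B(b) = (2 + b)*(2*b) = 2*b*(2 + b))
n(P, Y) = -P*Y/2
n(-2*(-1), B(J))³ = (-(-2*(-1))*2*(-1)*(2 - 1)/2)³ = (-½*2*2*(-1)*1)³ = (-½*2*(-2))³ = 2³ = 8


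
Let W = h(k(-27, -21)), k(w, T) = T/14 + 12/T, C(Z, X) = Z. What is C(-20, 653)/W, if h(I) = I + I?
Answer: 140/29 ≈ 4.8276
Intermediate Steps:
k(w, T) = 12/T + T/14 (k(w, T) = T*(1/14) + 12/T = T/14 + 12/T = 12/T + T/14)
h(I) = 2*I
W = -29/7 (W = 2*(12/(-21) + (1/14)*(-21)) = 2*(12*(-1/21) - 3/2) = 2*(-4/7 - 3/2) = 2*(-29/14) = -29/7 ≈ -4.1429)
C(-20, 653)/W = -20/(-29/7) = -20*(-7/29) = 140/29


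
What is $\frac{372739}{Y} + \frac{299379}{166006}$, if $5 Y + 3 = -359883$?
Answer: $- \frac{50410560344}{14935808829} \approx -3.3751$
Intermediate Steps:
$Y = - \frac{359886}{5}$ ($Y = - \frac{3}{5} + \frac{1}{5} \left(-359883\right) = - \frac{3}{5} - \frac{359883}{5} = - \frac{359886}{5} \approx -71977.0$)
$\frac{372739}{Y} + \frac{299379}{166006} = \frac{372739}{- \frac{359886}{5}} + \frac{299379}{166006} = 372739 \left(- \frac{5}{359886}\right) + 299379 \cdot \frac{1}{166006} = - \frac{1863695}{359886} + \frac{299379}{166006} = - \frac{50410560344}{14935808829}$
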